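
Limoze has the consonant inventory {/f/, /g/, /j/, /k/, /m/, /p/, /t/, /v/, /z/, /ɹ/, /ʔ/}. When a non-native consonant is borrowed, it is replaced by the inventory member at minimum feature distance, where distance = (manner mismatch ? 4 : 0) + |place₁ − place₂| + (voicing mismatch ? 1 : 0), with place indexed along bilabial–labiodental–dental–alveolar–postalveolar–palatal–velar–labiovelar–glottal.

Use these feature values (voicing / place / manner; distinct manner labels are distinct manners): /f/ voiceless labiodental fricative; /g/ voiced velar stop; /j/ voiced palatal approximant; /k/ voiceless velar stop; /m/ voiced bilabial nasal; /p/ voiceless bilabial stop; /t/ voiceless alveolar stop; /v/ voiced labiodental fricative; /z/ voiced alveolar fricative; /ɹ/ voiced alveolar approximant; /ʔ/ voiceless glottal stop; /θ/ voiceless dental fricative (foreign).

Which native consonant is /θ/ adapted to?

f

/f/ is closest: same manner (fricative), place distance 1 (dental→labiodental), same voicing; total 1. Next closest is /v/ at distance 2.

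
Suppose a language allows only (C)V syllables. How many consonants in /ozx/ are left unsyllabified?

The consonants /z/, /x/ cannot be parsed into a legal (C)V syllable (no codas are permitted; onsets are limited to one consonant).

2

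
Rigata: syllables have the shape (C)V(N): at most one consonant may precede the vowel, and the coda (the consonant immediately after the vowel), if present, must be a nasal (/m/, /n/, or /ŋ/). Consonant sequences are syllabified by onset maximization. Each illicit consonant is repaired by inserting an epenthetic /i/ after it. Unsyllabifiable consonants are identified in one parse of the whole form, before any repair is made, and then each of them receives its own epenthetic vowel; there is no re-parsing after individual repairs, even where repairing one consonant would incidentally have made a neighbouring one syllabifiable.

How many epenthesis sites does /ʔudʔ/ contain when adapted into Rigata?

2

The unsyllabifiable consonants are /d/, /ʔ/; each receives one epenthetic vowel.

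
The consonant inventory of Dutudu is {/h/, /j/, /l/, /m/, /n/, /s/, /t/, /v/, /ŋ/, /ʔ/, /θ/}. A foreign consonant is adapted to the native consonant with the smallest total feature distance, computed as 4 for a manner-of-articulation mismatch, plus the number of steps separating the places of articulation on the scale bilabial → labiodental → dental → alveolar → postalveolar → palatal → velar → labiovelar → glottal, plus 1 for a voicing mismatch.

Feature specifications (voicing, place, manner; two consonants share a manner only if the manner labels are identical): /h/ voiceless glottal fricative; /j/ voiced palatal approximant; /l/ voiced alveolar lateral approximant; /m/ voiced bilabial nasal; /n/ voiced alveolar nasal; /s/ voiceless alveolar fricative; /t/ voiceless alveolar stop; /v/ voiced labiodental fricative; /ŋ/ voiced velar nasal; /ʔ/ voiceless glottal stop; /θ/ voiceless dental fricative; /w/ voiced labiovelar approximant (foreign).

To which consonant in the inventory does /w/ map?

j

/j/ is closest: same manner (approximant), place distance 2 (labiovelar→palatal), same voicing; total 2. Next closest is /ŋ/ at distance 5.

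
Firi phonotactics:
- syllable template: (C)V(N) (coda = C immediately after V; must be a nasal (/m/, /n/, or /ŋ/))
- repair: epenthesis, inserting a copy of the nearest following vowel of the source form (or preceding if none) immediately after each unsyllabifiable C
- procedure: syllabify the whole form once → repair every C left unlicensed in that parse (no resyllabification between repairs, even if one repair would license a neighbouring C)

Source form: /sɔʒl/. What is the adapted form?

Under (C)V(N), the unsyllabifiable consonants are /ʒ/, /l/ (only a nasal (/m/, /n/, or /ŋ/) is licensed in coda position; onsets are limited to one consonant).
Each unlicensed consonant becomes the onset of a new syllable: /ʒ/ → /ʒɔ/, /l/ → /lɔ/.

sɔʒɔlɔ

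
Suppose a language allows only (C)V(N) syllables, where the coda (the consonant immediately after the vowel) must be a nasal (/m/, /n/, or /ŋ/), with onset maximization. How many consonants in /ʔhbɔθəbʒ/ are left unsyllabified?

4

The consonants /ʔ/, /h/, /b/, /ʒ/ cannot be parsed into a legal (C)V(N) syllable (only a nasal (/m/, /n/, or /ŋ/) is licensed in coda position; onsets are limited to one consonant).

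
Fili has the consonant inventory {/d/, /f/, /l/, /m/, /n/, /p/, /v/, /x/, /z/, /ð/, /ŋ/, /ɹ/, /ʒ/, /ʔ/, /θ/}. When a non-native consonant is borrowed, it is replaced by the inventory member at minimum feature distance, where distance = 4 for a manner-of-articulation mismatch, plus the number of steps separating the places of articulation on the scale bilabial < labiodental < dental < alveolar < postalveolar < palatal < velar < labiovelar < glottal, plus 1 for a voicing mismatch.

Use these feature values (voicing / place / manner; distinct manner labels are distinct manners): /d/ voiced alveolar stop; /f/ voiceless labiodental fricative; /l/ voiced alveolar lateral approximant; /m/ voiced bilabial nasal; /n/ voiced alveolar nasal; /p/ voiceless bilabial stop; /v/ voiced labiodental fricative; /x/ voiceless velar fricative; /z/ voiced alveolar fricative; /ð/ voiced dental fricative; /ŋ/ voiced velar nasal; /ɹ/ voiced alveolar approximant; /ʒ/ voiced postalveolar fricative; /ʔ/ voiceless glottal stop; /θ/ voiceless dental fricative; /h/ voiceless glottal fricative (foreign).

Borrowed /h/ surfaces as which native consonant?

x

/x/ is closest: same manner (fricative), place distance 2 (glottal→velar), same voicing; total 2. Next closest is /ʔ/ at distance 4.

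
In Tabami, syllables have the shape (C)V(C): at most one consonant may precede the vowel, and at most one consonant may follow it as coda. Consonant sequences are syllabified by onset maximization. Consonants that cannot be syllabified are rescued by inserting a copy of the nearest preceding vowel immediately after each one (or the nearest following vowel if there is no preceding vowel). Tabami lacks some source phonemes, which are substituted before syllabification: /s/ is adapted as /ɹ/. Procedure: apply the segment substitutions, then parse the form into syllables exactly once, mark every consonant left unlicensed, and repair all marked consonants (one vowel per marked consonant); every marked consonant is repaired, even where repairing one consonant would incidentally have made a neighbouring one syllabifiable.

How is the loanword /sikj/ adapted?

ɹikji

Substitution: /s/ → /ɹ/, giving /ɹikj/.
The consonants /j/ cannot be parsed into a legal (C)V(C) syllable (at most one coda consonant is licensed; onsets are limited to one consonant).
Each unlicensed consonant becomes the onset of a new syllable: /j/ → /ji/.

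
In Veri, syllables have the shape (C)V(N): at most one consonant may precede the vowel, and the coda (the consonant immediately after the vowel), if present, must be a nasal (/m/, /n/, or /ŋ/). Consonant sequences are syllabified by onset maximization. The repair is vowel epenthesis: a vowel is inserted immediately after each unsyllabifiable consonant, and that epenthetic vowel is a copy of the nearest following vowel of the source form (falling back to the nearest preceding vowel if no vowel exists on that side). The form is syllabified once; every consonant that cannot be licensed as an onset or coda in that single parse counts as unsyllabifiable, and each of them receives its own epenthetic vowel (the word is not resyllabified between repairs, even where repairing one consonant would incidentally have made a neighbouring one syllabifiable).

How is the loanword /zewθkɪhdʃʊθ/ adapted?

The consonants /w/, /θ/, /h/, /d/, /θ/ cannot be parsed into a legal (C)V(N) syllable (only a nasal (/m/, /n/, or /ŋ/) is licensed in coda position; onsets are limited to one consonant).
Epenthesis after each stranded consonant: /w/ → /wɪ/, /θ/ → /θɪ/, /h/ → /hʊ/, /d/ → /dʊ/, /θ/ → /θʊ/.

zewɪθɪkɪhʊdʊʃʊθʊ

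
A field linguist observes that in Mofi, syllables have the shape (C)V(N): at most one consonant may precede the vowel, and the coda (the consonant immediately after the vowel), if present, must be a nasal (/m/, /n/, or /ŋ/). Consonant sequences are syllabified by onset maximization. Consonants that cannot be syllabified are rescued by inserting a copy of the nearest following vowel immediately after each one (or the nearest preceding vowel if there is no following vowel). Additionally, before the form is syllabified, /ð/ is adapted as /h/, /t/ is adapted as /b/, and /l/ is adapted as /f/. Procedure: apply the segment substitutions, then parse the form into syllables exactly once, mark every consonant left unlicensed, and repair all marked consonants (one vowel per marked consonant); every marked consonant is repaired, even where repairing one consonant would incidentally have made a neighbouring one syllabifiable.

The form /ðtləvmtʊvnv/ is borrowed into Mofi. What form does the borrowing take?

həbəfəvʊmʊbʊvʊnʊvʊ

Substitution: /ð/ → /h/, /t/ → /b/, /l/ → /f/, giving /hbfəvmbʊvnv/.
Syllabifying with onset maximization leaves /h/, /b/, /v/, /m/, /v/, /n/, /v/ stranded (only a nasal (/m/, /n/, or /ŋ/) is licensed in coda position; onsets are limited to one consonant).
Epenthesis after each stranded consonant: /h/ → /hə/, /b/ → /bə/, /v/ → /vʊ/, /m/ → /mʊ/, /v/ → /vʊ/, /n/ → /nʊ/, /v/ → /vʊ/.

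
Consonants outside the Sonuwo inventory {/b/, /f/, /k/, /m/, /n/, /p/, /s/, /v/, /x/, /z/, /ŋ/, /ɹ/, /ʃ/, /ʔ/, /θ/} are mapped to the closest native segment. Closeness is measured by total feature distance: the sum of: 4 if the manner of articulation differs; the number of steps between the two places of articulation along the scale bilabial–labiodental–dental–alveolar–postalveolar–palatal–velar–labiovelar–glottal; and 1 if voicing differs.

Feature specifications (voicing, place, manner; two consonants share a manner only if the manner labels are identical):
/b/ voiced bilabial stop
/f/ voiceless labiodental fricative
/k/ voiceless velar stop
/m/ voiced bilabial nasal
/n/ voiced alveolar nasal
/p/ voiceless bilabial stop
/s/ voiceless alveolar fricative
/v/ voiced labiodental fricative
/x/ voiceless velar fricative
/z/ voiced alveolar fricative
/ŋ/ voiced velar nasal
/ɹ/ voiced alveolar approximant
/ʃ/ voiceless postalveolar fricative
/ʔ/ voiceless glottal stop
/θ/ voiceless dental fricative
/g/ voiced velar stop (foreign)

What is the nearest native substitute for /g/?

/k/ is closest: same manner (stop), place distance 0 (velar→velar), voicing differs (+1); total 1. Next closest is /ʔ/ at distance 3.

k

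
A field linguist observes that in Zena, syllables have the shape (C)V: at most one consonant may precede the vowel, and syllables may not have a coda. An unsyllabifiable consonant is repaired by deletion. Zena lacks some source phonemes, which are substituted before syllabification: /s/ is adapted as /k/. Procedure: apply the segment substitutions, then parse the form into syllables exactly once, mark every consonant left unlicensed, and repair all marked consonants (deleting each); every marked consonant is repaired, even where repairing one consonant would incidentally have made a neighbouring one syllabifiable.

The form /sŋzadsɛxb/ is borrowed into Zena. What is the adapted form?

zakɛ

Substitution: /s/ → /k/, giving /kŋzadkɛxb/.
The consonants /k/, /ŋ/, /d/, /x/, /b/ cannot be parsed into a legal (C)V syllable (no codas are permitted; onsets are limited to one consonant).
Deleting the stranded consonants removes /k/, /ŋ/, /d/, /x/, /b/.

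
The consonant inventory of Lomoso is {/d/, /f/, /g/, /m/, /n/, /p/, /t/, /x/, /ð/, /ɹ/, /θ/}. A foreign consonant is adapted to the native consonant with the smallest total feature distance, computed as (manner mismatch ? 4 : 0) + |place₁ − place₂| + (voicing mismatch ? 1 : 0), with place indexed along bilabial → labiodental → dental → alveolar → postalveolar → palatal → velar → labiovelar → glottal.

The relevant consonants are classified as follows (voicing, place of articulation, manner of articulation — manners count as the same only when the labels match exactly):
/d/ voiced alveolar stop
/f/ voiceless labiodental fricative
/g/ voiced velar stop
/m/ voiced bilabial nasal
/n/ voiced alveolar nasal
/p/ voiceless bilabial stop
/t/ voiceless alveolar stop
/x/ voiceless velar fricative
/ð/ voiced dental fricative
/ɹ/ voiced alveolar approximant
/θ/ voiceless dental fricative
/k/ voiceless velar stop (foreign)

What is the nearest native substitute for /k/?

/g/ is closest: same manner (stop), place distance 0 (velar→velar), voicing differs (+1); total 1. Next closest is /t/ at distance 3.

g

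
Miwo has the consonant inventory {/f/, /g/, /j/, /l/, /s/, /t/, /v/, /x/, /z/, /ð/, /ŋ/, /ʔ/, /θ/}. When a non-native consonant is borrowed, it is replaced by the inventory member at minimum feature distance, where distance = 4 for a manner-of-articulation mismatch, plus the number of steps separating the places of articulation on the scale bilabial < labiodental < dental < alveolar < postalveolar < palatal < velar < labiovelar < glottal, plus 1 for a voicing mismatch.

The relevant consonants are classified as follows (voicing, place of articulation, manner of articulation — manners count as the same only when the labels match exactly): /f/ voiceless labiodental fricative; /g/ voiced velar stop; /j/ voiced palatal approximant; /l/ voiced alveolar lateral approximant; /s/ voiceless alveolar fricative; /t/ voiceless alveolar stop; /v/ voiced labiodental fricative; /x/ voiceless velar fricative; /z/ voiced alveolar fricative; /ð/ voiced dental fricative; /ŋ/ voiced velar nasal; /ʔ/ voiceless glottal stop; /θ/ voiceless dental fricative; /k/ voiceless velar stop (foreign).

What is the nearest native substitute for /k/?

/g/ is closest: same manner (stop), place distance 0 (velar→velar), voicing differs (+1); total 1. Next closest is /ʔ/ at distance 2.

g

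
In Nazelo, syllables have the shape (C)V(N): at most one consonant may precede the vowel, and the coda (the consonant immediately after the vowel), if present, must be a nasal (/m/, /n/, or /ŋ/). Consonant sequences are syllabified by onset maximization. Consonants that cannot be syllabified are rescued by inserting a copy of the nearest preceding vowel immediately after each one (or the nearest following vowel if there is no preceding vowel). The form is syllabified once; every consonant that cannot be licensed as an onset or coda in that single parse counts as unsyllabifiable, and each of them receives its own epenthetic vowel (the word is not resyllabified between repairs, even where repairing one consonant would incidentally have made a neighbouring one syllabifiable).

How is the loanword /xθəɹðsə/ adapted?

Syllabifying with onset maximization leaves /x/, /ɹ/, /ð/ stranded (only a nasal (/m/, /n/, or /ŋ/) is licensed in coda position; onsets are limited to one consonant).
Inserting the epenthetic vowel yields /x/ → /xə/, /ɹ/ → /ɹə/, /ð/ → /ðə/.

xəθəɹəðəsə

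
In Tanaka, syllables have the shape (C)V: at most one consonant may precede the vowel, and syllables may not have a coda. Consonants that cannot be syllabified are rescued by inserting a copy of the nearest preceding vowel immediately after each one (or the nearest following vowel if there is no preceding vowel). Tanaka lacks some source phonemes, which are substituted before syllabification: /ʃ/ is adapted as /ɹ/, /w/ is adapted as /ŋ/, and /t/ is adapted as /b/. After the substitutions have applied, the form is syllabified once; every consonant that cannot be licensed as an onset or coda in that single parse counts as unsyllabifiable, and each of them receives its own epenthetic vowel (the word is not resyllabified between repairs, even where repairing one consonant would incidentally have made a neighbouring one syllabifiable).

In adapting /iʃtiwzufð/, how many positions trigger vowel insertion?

4

After substitution the input is /iɹbiŋzufð/.
The unsyllabifiable consonants are /ɹ/, /ŋ/, /f/, /ð/; each receives one epenthetic vowel.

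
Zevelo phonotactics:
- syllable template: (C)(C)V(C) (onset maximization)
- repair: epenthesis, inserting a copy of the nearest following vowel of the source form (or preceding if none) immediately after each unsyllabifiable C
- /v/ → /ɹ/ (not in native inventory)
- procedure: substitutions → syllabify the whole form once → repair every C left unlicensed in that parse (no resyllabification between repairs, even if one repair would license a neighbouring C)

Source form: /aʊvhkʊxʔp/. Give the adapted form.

Substitution: /v/ → /ɹ/, giving /aʊɹhkʊxʔp/.
Syllabifying with onset maximization leaves /ʔ/, /p/ stranded (at most one coda consonant is licensed; onsets may contain at most 2 consonants).
Each unlicensed consonant becomes the onset of a new syllable: /ʔ/ → /ʔʊ/, /p/ → /pʊ/.

aʊɹhkʊxʔʊpʊ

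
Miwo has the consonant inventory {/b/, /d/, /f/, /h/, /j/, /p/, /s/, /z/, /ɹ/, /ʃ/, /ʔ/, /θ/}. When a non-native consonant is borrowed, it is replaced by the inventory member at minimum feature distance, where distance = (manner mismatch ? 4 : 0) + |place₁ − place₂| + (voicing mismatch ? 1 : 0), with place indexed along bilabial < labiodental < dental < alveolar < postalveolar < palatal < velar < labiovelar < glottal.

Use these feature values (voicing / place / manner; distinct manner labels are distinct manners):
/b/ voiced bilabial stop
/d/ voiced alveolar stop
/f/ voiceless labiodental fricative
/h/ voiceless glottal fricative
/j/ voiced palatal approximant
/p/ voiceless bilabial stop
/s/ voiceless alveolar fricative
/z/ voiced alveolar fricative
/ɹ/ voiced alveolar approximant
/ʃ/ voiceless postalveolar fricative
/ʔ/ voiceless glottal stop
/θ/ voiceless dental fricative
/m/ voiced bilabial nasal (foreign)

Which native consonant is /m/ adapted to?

/b/ is closest: manner differs (nasal→stop, +4), place distance 0 (bilabial→bilabial), same voicing; total 4. Next closest is /p/ at distance 5.

b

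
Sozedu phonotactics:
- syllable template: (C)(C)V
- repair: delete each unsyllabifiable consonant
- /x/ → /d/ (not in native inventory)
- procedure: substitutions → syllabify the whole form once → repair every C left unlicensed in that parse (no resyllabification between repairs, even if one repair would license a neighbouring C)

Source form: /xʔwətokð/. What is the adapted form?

ʔwəto

Substitution: /x/ → /d/, giving /dʔwətokð/.
The consonants /d/, /k/, /ð/ cannot be parsed into a legal (C)(C)V syllable (no codas are permitted; onsets may contain at most 2 consonants).
Deleting the stranded consonants removes /d/, /k/, /ð/.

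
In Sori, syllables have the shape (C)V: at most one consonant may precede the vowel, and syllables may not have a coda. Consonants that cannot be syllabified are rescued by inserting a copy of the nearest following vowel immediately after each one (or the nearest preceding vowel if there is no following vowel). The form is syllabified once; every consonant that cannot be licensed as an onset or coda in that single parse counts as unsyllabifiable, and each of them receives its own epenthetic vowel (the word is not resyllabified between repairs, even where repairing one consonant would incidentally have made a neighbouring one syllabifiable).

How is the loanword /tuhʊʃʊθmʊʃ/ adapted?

Under (C)V, the unsyllabifiable consonants are /θ/, /ʃ/ (no codas are permitted; onsets are limited to one consonant).
Each unlicensed consonant becomes the onset of a new syllable: /θ/ → /θʊ/, /ʃ/ → /ʃʊ/.

tuhʊʃʊθʊmʊʃʊ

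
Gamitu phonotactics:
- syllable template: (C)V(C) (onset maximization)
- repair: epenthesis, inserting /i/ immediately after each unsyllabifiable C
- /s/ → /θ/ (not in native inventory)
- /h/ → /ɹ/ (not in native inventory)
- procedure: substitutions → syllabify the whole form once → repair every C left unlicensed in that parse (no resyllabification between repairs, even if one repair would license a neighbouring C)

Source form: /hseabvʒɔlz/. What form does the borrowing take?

ɹiθeabviʒɔlzi

Substitution: /h/ → /ɹ/, /s/ → /θ/, giving /ɹθeabvʒɔlz/.
The consonants /ɹ/, /v/, /z/ cannot be parsed into a legal (C)V(C) syllable (at most one coda consonant is licensed; onsets are limited to one consonant).
Inserting the epenthetic vowel yields /ɹ/ → /ɹi/, /v/ → /vi/, /z/ → /zi/.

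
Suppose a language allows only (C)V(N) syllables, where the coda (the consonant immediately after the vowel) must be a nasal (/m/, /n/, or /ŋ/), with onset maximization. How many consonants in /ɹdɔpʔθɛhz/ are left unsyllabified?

5

The consonants /ɹ/, /p/, /ʔ/, /h/, /z/ cannot be parsed into a legal (C)V(N) syllable (only a nasal (/m/, /n/, or /ŋ/) is licensed in coda position; onsets are limited to one consonant).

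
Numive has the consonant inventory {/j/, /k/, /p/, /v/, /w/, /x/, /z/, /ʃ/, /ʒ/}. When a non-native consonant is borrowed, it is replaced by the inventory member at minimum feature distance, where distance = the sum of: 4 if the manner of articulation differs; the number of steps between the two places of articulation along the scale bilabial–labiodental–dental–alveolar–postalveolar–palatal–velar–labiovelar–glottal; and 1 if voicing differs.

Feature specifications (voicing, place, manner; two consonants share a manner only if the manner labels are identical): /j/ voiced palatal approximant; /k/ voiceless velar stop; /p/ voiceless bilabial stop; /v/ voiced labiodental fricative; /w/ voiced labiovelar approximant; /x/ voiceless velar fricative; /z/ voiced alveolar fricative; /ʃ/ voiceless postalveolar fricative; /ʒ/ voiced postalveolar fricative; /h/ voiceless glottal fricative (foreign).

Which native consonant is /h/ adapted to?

x

/x/ is closest: same manner (fricative), place distance 2 (glottal→velar), same voicing; total 2. Next closest is /ʃ/ at distance 4.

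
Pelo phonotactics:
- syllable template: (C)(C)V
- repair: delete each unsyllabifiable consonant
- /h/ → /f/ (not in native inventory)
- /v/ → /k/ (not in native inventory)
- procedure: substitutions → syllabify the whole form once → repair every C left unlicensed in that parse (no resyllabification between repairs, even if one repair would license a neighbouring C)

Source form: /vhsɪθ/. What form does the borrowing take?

fsɪ

Substitution: /v/ → /k/, /h/ → /f/, giving /kfsɪθ/.
The consonants /k/, /θ/ cannot be parsed into a legal (C)(C)V syllable (no codas are permitted; onsets may contain at most 2 consonants).
Deleting the stranded consonants removes /k/, /θ/.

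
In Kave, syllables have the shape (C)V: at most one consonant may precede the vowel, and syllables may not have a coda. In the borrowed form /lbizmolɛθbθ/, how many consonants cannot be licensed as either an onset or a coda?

5

Syllabifying with onset maximization leaves /l/, /z/, /θ/, /b/, /θ/ stranded (no codas are permitted; onsets are limited to one consonant).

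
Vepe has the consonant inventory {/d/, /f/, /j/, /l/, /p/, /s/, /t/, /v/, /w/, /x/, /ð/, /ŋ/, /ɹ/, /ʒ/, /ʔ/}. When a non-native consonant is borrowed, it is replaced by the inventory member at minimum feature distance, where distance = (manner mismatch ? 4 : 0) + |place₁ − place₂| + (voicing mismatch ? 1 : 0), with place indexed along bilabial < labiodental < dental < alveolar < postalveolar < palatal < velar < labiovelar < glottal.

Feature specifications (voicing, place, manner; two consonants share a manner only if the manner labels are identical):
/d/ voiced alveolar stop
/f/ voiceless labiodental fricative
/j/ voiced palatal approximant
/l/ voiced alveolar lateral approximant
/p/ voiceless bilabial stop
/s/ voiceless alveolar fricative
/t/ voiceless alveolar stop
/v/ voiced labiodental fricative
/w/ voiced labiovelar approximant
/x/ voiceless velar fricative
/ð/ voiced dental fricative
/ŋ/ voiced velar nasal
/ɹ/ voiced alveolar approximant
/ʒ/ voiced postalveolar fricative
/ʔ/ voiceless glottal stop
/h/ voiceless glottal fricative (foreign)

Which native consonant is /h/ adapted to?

/x/ is closest: same manner (fricative), place distance 2 (glottal→velar), same voicing; total 2. Next closest is /ʔ/ at distance 4.

x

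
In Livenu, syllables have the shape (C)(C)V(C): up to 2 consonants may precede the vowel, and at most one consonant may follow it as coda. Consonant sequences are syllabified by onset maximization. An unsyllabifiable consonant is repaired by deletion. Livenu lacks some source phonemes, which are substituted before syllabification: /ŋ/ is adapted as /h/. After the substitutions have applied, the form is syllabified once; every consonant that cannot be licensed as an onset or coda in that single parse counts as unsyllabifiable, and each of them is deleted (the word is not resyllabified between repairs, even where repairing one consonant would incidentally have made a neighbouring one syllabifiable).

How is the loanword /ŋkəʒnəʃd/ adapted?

hkəʒnəʃ

Substitution: /ŋ/ → /h/, giving /hkəʒnəʃd/.
Syllabifying with onset maximization leaves /d/ stranded (at most one coda consonant is licensed; onsets may contain at most 2 consonants).
Deletion applies to /d/.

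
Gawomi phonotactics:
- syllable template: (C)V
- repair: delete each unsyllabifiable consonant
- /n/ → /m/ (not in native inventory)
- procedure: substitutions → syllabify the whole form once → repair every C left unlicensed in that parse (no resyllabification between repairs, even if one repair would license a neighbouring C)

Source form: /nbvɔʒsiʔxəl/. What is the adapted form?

vɔsixə

Substitution: /n/ → /m/, giving /mbvɔʒsiʔxəl/.
Under (C)V, the unsyllabifiable consonants are /m/, /b/, /ʒ/, /ʔ/, /l/ (no codas are permitted; onsets are limited to one consonant).
Deleting the stranded consonants removes /m/, /b/, /ʒ/, /ʔ/, /l/.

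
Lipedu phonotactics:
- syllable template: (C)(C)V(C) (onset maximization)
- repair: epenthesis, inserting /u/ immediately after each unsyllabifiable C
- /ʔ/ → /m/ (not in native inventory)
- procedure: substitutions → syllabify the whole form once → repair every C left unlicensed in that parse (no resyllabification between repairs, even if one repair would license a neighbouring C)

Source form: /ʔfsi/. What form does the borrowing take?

mufsi

Substitution: /ʔ/ → /m/, giving /mfsi/.
Syllabifying with onset maximization leaves /m/ stranded (at most one coda consonant is licensed; onsets may contain at most 2 consonants).
Inserting the epenthetic vowel yields /m/ → /mu/.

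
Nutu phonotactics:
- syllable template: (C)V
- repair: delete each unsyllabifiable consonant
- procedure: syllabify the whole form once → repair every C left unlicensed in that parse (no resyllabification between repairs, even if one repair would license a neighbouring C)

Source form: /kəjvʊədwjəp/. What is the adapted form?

kəvʊəjə

Under (C)V, the unsyllabifiable consonants are /j/, /d/, /w/, /p/ (no codas are permitted; onsets are limited to one consonant).
Deleting the stranded consonants removes /j/, /d/, /w/, /p/.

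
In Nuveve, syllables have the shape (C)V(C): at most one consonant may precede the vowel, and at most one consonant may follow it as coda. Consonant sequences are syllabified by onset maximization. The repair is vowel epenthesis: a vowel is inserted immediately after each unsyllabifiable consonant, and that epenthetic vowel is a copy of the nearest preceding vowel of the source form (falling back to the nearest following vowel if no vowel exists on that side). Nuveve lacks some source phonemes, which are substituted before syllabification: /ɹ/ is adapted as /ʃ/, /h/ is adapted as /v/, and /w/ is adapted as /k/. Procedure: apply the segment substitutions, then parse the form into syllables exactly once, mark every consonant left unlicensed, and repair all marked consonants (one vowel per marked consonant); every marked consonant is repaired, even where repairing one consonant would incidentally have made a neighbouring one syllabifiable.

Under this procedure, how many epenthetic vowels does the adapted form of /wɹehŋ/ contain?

After substitution the input is /kʃevŋ/.
The unsyllabifiable consonants are /k/, /ŋ/; each receives one epenthetic vowel.

2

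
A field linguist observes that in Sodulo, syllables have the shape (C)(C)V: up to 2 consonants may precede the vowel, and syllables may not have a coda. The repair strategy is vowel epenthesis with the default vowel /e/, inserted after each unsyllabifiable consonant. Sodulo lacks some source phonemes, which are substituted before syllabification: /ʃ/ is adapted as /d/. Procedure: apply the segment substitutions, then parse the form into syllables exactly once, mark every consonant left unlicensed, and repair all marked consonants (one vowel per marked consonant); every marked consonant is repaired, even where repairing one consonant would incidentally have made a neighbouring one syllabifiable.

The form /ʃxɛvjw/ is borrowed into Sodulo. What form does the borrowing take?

dxɛvejewe

Substitution: /ʃ/ → /d/, giving /dxɛvjw/.
Under (C)(C)V, the unsyllabifiable consonants are /v/, /j/, /w/ (no codas are permitted; onsets may contain at most 2 consonants).
Inserting the epenthetic vowel yields /v/ → /ve/, /j/ → /je/, /w/ → /we/.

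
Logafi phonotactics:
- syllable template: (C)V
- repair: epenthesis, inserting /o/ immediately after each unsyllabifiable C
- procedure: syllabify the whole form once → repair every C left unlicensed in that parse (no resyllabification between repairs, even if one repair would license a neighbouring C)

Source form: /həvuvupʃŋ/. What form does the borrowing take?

həvuvupoʃoŋo

Under (C)V, the unsyllabifiable consonants are /p/, /ʃ/, /ŋ/ (no codas are permitted; onsets are limited to one consonant).
Inserting the epenthetic vowel yields /p/ → /po/, /ʃ/ → /ʃo/, /ŋ/ → /ŋo/.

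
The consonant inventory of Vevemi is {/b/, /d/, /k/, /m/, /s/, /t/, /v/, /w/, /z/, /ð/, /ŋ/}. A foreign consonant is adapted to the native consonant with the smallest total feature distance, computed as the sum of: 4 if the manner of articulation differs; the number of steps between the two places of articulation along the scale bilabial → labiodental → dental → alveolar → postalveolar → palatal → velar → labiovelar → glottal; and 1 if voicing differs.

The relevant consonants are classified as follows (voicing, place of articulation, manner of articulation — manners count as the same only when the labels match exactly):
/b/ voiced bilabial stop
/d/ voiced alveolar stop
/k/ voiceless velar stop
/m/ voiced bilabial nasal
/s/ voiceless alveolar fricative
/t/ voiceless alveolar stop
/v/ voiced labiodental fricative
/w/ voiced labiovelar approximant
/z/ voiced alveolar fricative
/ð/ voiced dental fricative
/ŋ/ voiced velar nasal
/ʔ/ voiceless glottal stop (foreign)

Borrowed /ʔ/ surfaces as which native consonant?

/k/ is closest: same manner (stop), place distance 2 (glottal→velar), same voicing; total 2. Next closest is /t/ at distance 5.

k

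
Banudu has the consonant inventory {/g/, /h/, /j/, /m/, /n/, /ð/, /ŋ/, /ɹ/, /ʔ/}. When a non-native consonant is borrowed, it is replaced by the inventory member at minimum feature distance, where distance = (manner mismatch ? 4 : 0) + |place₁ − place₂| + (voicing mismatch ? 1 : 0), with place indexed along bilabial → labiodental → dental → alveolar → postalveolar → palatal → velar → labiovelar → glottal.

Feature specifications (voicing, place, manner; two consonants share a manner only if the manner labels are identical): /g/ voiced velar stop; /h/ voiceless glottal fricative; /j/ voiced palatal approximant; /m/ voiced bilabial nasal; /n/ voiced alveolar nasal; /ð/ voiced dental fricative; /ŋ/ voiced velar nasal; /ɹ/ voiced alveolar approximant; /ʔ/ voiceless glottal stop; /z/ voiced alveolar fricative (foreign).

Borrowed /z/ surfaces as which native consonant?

ð

/ð/ is closest: same manner (fricative), place distance 1 (alveolar→dental), same voicing; total 1. Next closest is /n/ at distance 4.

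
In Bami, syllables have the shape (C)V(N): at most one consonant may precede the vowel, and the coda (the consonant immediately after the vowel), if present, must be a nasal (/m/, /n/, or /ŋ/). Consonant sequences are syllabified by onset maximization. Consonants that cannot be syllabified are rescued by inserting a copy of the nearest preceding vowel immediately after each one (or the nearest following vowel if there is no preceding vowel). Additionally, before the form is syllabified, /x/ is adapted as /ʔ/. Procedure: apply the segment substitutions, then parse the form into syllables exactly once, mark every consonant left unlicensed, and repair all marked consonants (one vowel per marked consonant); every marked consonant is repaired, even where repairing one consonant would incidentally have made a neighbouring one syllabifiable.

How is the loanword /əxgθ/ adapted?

Substitution: /x/ → /ʔ/, giving /əʔgθ/.
The consonants /ʔ/, /g/, /θ/ cannot be parsed into a legal (C)V(N) syllable (only a nasal (/m/, /n/, or /ŋ/) is licensed in coda position; onsets are limited to one consonant).
Inserting the epenthetic vowel yields /ʔ/ → /ʔə/, /g/ → /gə/, /θ/ → /θə/.

əʔəgəθə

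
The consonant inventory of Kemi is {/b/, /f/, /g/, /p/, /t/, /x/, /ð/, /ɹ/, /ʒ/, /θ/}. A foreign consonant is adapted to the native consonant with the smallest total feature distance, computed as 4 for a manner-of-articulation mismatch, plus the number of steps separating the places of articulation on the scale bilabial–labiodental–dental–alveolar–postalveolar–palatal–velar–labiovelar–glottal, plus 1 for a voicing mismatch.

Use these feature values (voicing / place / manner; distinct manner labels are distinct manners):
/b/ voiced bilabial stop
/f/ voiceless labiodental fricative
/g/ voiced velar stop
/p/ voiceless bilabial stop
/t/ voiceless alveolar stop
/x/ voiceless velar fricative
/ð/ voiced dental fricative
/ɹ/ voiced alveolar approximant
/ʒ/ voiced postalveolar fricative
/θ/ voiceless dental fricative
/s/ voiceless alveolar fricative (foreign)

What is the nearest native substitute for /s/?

/θ/ is closest: same manner (fricative), place distance 1 (alveolar→dental), same voicing; total 1. Next closest is /f/ at distance 2.

θ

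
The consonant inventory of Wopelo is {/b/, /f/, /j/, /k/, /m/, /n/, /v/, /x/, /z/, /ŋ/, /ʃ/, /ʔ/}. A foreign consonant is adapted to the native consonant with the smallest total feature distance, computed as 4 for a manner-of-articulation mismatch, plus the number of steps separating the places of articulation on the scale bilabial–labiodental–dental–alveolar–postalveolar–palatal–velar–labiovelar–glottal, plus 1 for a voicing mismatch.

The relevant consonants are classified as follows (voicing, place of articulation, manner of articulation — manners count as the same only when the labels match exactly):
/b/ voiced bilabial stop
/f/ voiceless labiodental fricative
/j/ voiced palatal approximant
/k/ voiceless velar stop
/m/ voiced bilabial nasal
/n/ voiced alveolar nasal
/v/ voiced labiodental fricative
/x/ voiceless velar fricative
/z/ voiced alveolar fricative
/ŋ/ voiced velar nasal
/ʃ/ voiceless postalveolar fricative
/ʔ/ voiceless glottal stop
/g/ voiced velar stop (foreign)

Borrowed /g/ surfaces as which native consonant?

/k/ is closest: same manner (stop), place distance 0 (velar→velar), voicing differs (+1); total 1. Next closest is /ʔ/ at distance 3.

k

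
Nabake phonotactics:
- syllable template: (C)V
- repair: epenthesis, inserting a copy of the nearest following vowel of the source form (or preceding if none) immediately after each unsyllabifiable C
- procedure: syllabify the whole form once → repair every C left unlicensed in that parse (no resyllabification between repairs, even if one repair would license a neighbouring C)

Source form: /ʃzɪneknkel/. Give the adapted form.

ʃɪzɪnekenekele

Syllabifying with onset maximization leaves /ʃ/, /k/, /n/, /l/ stranded (no codas are permitted; onsets are limited to one consonant).
Epenthesis after each stranded consonant: /ʃ/ → /ʃɪ/, /k/ → /ke/, /n/ → /ne/, /l/ → /le/.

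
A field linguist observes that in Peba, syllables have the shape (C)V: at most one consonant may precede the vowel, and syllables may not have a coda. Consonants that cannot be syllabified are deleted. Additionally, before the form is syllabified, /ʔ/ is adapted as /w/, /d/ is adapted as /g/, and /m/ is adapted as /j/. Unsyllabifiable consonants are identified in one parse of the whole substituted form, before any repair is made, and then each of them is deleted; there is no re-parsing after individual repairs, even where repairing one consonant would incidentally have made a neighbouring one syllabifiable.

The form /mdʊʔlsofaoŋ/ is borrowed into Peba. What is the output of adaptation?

gʊsofao

Substitution: /m/ → /j/, /d/ → /g/, /ʔ/ → /w/, giving /jgʊwlsofaoŋ/.
Syllabifying with onset maximization leaves /j/, /w/, /l/, /ŋ/ stranded (no codas are permitted; onsets are limited to one consonant).
Deleting the stranded consonants removes /j/, /w/, /l/, /ŋ/.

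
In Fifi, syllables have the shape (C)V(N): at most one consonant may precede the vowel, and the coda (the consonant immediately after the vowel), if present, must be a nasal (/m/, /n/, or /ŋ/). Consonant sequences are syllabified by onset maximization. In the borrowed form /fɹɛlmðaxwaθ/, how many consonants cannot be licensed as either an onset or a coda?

The consonants /f/, /l/, /m/, /x/, /θ/ cannot be parsed into a legal (C)V(N) syllable (only a nasal (/m/, /n/, or /ŋ/) is licensed in coda position; onsets are limited to one consonant).

5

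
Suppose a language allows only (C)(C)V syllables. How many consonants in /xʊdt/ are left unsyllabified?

Syllabifying with onset maximization leaves /d/, /t/ stranded (no codas are permitted; onsets may contain at most 2 consonants).

2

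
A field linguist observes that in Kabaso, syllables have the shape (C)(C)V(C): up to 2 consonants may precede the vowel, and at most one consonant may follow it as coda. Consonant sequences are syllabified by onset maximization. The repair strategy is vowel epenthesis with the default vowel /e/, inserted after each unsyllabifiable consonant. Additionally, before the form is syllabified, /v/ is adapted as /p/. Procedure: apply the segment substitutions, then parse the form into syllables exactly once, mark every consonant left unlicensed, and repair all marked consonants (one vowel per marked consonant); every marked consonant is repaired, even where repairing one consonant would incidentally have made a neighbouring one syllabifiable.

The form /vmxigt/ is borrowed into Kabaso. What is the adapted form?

Substitution: /v/ → /p/, giving /pmxigt/.
The consonants /p/, /t/ cannot be parsed into a legal (C)(C)V(C) syllable (at most one coda consonant is licensed; onsets may contain at most 2 consonants).
Inserting the epenthetic vowel yields /p/ → /pe/, /t/ → /te/.

pemxigte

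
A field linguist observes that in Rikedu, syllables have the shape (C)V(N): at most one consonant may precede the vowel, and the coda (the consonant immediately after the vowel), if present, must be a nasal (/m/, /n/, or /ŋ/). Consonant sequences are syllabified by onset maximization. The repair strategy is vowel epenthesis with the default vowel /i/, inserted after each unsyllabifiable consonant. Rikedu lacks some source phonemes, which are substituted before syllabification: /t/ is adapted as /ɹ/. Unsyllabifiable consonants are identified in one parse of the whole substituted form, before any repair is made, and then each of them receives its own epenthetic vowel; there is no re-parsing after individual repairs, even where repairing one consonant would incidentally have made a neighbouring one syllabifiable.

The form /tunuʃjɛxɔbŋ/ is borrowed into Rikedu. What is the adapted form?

Substitution: /t/ → /ɹ/, giving /ɹunuʃjɛxɔbŋ/.
Syllabifying with onset maximization leaves /ʃ/, /b/, /ŋ/ stranded (only a nasal (/m/, /n/, or /ŋ/) is licensed in coda position; onsets are limited to one consonant).
Epenthesis after each stranded consonant: /ʃ/ → /ʃi/, /b/ → /bi/, /ŋ/ → /ŋi/.

ɹunuʃijɛxɔbiŋi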